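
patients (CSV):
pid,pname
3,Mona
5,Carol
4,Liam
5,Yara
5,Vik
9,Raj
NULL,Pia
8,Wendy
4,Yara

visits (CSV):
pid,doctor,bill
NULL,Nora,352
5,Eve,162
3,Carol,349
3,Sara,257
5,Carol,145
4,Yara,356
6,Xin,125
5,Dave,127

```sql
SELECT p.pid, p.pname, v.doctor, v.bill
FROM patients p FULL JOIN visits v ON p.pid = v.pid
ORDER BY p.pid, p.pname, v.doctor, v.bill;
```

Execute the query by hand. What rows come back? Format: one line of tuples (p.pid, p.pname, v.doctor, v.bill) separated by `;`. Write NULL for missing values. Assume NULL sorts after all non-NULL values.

FULL OUTER JOIN keeps every row from both sides; unmatched rows get NULL for the other side's columns.
Matching on p.pid = v.pid. A NULL in a compared column never satisfies the condition.
- p row (pid=3): matches 2 v row(s) → 2 output row(s).
- p row (pid=5): matches 3 v row(s) → 3 output row(s).
- p row (pid=4): matches 1 v row(s) → 1 output row(s).
- p row (pid=5): matches 3 v row(s) → 3 output row(s).
- p row (pid=5): matches 3 v row(s) → 3 output row(s).
- p row (pid=9): no match → kept, v columns NULL.
- p row (pid=NULL): no match → kept, v columns NULL.
- p row (pid=8): no match → kept, v columns NULL.
- p row (pid=4): matches 1 v row(s) → 1 output row(s).
- 2 row(s) from v found no p partner → padded with NULL.

(3, Mona, Carol, 349); (3, Mona, Sara, 257); (4, Liam, Yara, 356); (4, Yara, Yara, 356); (5, Carol, Carol, 145); (5, Carol, Dave, 127); (5, Carol, Eve, 162); (5, Vik, Carol, 145); (5, Vik, Dave, 127); (5, Vik, Eve, 162); (5, Yara, Carol, 145); (5, Yara, Dave, 127); (5, Yara, Eve, 162); (8, Wendy, NULL, NULL); (9, Raj, NULL, NULL); (NULL, Pia, NULL, NULL); (NULL, NULL, Nora, 352); (NULL, NULL, Xin, 125)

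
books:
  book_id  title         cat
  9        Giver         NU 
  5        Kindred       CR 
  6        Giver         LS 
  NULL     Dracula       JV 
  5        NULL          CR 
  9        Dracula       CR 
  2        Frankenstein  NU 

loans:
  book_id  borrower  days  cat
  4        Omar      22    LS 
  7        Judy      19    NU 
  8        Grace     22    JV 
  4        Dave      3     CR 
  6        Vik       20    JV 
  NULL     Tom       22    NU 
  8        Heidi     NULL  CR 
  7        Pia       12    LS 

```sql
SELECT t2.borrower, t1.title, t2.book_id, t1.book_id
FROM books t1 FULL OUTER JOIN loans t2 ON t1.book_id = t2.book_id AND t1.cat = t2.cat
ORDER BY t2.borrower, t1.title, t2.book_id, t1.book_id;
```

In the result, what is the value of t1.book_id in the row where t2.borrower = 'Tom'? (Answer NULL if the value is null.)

NULL

FULL OUTER JOIN keeps every row from both sides; unmatched rows get NULL for the other side's columns.
Matching on t1.book_id = t2.book_id AND t1.cat = t2.cat. A NULL in a compared column never satisfies the condition.
Matched pairs: 0; unmatched t1 rows kept: 7; unmatched t2 rows kept: 8.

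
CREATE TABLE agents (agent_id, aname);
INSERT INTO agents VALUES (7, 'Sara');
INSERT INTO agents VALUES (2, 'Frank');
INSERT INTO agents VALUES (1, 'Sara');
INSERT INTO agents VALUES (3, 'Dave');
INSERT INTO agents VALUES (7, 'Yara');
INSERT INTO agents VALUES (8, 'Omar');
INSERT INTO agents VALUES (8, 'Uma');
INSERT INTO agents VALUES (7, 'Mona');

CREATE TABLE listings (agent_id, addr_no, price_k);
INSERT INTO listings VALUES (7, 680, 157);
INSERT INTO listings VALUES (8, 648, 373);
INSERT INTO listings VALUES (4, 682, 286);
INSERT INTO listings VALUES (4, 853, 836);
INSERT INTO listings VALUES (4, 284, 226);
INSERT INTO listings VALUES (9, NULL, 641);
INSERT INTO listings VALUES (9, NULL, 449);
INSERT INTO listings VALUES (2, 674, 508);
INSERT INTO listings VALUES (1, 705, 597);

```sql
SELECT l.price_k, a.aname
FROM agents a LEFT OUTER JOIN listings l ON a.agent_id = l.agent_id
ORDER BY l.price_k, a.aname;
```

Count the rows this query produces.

LEFT JOIN keeps every row from `agents`; unmatched rows get NULL for `listings`'s columns.
Matching on a.agent_id = l.agent_id.
- a[0] agent_id=7 → 1 match(es) in l → 1 row(s).
- a[1] agent_id=2 → 1 match(es) in l → 1 row(s).
- a[2] agent_id=1 → 1 match(es) in l → 1 row(s).
- a[3] agent_id=3 → no match; kept with NULLs on the l side.
- a[4] agent_id=7 → 1 match(es) in l → 1 row(s).
- a[5] agent_id=8 → 1 match(es) in l → 1 row(s).
- a[6] agent_id=8 → 1 match(es) in l → 1 row(s).
- a[7] agent_id=7 → 1 match(es) in l → 1 row(s).
Total: 7 matched + 1 padded = 8 rows.

8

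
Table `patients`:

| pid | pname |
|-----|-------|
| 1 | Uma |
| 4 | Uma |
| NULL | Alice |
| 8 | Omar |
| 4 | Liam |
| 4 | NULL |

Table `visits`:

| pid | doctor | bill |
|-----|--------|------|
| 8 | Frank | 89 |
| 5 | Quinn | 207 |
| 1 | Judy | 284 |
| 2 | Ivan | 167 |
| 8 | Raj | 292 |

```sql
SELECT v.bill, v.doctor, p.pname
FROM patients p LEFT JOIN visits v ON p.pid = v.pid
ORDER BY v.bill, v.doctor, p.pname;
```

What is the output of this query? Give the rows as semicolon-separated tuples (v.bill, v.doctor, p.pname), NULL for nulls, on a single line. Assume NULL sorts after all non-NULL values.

(89, Frank, Omar); (284, Judy, Uma); (292, Raj, Omar); (NULL, NULL, Alice); (NULL, NULL, Liam); (NULL, NULL, Uma); (NULL, NULL, NULL)

LEFT JOIN keeps every row from `patients`; unmatched rows get NULL for `visits`'s columns.
Matching on p.pid = v.pid. A NULL in a compared column never satisfies the condition.
- p (pid=1) pairs with 1 row(s) of v.
- p (pid=4) has no partner → padded with NULL.
- p (pid=NULL) has no partner → padded with NULL.
- p (pid=8) pairs with 2 row(s) of v.
- p (pid=4) has no partner → padded with NULL.
- p (pid=4) has no partner → padded with NULL.
After projecting and ordering:
v.bill | v.doctor | p.pname
89 | Frank | Omar
284 | Judy | Uma
292 | Raj | Omar
NULL | NULL | Alice
NULL | NULL | Liam
NULL | NULL | Uma
NULL | NULL | NULL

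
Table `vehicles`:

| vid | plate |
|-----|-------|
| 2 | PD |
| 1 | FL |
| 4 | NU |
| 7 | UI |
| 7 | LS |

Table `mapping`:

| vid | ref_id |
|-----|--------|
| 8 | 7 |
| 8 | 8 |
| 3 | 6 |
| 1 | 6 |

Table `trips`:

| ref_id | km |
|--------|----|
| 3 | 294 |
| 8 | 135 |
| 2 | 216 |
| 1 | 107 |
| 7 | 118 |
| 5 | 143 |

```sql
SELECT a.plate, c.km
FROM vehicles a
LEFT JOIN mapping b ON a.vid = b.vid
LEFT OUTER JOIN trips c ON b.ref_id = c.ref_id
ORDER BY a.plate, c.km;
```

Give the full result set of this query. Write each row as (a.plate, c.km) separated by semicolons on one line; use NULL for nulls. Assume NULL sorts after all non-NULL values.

Joins associate left-to-right: vehicles LEFT JOIN mapping on vid gives 5 intermediate row(s).
Then LEFT JOIN `trips c` on ref_id: each of those 5 rows is kept; rows whose b.ref_id has no match in c get NULL for c's columns.

(FL, NULL); (LS, NULL); (NU, NULL); (PD, NULL); (UI, NULL)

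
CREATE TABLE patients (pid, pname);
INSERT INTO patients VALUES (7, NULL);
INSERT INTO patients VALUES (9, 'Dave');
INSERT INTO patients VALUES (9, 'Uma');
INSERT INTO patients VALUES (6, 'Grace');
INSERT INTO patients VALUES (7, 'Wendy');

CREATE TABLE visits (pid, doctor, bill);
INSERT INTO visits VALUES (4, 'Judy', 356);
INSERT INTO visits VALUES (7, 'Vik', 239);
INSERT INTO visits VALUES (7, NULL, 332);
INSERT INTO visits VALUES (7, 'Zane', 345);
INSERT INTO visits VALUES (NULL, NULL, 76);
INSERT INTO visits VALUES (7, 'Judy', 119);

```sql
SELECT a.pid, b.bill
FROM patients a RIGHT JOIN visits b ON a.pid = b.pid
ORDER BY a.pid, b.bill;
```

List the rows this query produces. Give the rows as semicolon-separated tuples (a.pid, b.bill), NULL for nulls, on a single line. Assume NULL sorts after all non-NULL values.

(7, 119); (7, 119); (7, 239); (7, 239); (7, 332); (7, 332); (7, 345); (7, 345); (NULL, 76); (NULL, 356)

RIGHT JOIN keeps every row from `visits`; unmatched rows get NULL for `patients`'s columns.
Matching on a.pid = b.pid. A NULL in a compared column never satisfies the condition.
Matched pairs: 8; unmatched b rows kept: 2.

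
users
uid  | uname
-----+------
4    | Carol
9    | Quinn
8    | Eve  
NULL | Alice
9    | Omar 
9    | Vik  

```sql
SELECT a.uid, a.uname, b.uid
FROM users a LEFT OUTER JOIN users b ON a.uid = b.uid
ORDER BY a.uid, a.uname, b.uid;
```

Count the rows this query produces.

12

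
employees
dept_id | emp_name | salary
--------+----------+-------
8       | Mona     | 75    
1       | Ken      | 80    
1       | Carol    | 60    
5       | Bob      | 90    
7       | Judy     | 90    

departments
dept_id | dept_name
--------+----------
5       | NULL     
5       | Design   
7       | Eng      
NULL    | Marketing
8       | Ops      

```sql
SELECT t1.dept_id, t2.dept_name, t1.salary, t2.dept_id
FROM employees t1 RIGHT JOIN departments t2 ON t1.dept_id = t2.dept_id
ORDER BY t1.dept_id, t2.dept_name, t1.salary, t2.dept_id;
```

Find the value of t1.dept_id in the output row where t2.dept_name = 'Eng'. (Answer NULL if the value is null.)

7

RIGHT JOIN keeps every row from `departments`; unmatched rows get NULL for `employees`'s columns.
Matching on t1.dept_id = t2.dept_id. A NULL in a compared column never satisfies the condition.
- t1 row (dept_id=8): matches 1 t2 row(s) → 1 output row(s).
- t1 row (dept_id=1): no match.
- t1 row (dept_id=1): no match.
- t1 row (dept_id=5): matches 2 t2 row(s) → 2 output row(s).
- t1 row (dept_id=7): matches 1 t2 row(s) → 1 output row(s).
- 1 row(s) from t2 found no t1 partner → padded with NULL.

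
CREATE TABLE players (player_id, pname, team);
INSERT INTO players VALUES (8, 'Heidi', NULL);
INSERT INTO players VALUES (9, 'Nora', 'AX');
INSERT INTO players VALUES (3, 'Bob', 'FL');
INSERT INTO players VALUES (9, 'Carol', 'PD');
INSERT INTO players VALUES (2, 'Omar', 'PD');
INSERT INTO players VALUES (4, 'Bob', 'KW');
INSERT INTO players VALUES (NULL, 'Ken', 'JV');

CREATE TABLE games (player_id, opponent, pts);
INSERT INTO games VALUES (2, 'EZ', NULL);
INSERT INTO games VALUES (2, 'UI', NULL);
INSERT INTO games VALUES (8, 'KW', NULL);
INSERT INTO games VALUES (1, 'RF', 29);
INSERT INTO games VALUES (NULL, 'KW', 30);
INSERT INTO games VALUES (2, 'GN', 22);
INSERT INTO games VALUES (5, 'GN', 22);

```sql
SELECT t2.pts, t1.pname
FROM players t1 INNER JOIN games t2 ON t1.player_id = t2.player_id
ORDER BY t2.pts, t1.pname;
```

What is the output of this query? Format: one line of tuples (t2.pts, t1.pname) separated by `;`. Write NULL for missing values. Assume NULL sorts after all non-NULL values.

INNER JOIN keeps only pairs where the ON condition holds.
Matching on t1.player_id = t2.player_id. A NULL in a compared column never satisfies the condition.
Matched pairs: 4.

(22, Omar); (NULL, Heidi); (NULL, Omar); (NULL, Omar)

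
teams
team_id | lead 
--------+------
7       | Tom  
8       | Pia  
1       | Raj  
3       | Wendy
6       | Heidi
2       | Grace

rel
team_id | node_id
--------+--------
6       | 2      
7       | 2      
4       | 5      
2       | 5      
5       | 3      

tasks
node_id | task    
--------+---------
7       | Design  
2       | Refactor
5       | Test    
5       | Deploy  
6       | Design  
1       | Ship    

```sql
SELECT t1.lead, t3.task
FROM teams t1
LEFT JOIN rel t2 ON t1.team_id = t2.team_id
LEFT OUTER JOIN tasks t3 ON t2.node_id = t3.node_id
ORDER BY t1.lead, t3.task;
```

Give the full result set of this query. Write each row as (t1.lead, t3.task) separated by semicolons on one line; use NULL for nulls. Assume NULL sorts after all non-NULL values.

(Grace, Deploy); (Grace, Test); (Heidi, Refactor); (Pia, NULL); (Raj, NULL); (Tom, Refactor); (Wendy, NULL)

Step 1 — t1 LEFT JOIN t2 on team_id → 6 row(s).
Then LEFT JOIN `tasks t3` on node_id: each of those 6 rows is kept; rows whose t2.node_id has no match in t3 get NULL for t3's columns.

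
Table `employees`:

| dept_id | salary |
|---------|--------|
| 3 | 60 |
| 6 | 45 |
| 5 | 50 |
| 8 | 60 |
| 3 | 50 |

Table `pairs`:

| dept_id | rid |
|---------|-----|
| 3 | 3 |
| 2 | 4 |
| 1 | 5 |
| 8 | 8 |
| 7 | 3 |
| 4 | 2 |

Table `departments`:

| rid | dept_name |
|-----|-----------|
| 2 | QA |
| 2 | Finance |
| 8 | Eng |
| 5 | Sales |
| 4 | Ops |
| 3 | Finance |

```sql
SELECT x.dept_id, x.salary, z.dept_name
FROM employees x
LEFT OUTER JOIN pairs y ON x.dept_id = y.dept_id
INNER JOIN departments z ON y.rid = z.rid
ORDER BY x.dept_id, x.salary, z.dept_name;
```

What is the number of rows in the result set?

3

Step 1 — x LEFT JOIN y on dept_id → 5 row(s).
Then INNER JOIN `departments z` on rid: keep only rows whose y.rid appears in z.
Result: 3 row(s).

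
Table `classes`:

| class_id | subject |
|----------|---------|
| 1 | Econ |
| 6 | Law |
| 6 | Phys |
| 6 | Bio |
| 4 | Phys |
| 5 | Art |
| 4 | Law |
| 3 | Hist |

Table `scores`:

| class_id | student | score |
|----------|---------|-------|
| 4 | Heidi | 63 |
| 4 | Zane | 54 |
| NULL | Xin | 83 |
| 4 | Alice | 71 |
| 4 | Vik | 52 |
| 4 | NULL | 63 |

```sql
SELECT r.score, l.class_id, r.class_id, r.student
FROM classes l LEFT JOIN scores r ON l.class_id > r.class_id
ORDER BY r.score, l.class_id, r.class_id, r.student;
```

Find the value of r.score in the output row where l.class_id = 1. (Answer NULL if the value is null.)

LEFT JOIN keeps every row from `classes`; unmatched rows get NULL for `scores`'s columns.
Matching on l.class_id > r.class_id. A NULL in a compared column never satisfies the condition.
Matched pairs: 20; unmatched l rows kept: 4.

NULL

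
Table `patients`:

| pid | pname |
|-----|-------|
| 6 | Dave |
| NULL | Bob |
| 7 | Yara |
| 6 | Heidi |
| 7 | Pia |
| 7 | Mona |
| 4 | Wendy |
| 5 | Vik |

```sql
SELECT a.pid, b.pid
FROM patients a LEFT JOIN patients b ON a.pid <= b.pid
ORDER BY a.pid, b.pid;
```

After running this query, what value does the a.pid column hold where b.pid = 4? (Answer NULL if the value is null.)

4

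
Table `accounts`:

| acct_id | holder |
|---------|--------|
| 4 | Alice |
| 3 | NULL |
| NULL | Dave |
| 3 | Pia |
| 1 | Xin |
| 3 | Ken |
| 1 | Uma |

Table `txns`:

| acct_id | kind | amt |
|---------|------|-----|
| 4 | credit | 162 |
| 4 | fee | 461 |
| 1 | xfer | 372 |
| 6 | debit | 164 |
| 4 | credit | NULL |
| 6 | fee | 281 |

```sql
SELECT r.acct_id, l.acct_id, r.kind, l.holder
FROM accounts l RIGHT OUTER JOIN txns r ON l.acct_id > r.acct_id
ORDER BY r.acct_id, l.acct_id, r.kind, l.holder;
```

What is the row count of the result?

9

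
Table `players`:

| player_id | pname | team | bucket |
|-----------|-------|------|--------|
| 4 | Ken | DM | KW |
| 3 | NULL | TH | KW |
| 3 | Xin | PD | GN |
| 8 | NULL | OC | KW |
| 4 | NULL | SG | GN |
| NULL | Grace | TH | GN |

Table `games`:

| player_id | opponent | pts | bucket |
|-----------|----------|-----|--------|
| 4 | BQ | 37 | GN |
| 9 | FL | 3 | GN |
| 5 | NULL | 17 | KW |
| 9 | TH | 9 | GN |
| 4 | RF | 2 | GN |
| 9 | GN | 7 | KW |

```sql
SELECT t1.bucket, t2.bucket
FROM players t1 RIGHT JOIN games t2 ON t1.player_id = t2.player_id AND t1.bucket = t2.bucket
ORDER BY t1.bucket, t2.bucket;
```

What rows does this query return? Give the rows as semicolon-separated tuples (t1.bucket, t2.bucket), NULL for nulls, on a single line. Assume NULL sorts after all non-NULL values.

RIGHT JOIN keeps every row from `games`; unmatched rows get NULL for `players`'s columns.
Matching on t1.player_id = t2.player_id AND t1.bucket = t2.bucket. A NULL in a compared column never satisfies the condition.
Matched pairs: 2; unmatched t2 rows kept: 4.

(GN, GN); (GN, GN); (NULL, GN); (NULL, GN); (NULL, KW); (NULL, KW)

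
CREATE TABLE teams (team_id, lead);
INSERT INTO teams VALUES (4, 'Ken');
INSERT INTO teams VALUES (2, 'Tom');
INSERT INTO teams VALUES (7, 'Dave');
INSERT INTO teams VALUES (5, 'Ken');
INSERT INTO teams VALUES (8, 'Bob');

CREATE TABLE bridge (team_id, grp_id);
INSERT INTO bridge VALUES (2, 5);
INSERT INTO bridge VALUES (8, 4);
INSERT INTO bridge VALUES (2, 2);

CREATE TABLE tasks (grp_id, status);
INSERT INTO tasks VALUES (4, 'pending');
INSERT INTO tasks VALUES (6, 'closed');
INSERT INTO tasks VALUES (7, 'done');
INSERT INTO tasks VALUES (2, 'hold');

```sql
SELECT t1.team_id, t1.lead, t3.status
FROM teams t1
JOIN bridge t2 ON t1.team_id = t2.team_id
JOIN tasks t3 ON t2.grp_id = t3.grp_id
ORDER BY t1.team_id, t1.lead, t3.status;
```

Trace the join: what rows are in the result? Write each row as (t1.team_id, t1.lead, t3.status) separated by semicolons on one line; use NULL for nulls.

(2, Tom, hold); (8, Bob, pending)

Joins associate left-to-right: teams INNER JOIN bridge on team_id gives 3 intermediate row(s).
Then INNER JOIN `tasks t3` on grp_id: keep only rows whose t2.grp_id appears in t3.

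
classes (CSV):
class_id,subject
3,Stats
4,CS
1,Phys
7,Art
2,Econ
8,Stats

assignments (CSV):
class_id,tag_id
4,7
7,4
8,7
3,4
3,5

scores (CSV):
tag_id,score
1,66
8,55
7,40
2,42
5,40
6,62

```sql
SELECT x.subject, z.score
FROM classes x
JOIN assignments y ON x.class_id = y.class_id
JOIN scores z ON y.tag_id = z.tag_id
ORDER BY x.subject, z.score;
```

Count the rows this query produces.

3

Evaluate left to right. First `classes x INNER JOIN assignments y` on class_id: 5 row(s).
Then INNER JOIN `scores z` on tag_id: keep only rows whose y.tag_id appears in z.
Result: 3 row(s).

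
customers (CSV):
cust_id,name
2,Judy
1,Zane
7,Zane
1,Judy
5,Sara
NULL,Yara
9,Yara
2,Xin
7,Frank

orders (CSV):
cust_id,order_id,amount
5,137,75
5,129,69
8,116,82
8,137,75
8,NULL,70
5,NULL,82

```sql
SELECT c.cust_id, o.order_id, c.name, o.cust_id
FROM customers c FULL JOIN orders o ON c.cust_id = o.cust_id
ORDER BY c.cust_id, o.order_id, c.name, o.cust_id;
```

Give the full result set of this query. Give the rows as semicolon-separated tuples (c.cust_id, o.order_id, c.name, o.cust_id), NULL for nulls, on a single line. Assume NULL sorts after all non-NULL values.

FULL OUTER JOIN keeps every row from both sides; unmatched rows get NULL for the other side's columns.
Matching on c.cust_id = o.cust_id. A NULL in a compared column never satisfies the condition.
- c (cust_id=2) has no partner → padded with NULL.
- c (cust_id=1) has no partner → padded with NULL.
- c (cust_id=7) has no partner → padded with NULL.
- c (cust_id=1) has no partner → padded with NULL.
- c (cust_id=5) pairs with 3 row(s) of o.
- c (cust_id=NULL) has no partner → padded with NULL.
- c (cust_id=9) has no partner → padded with NULL.
- c (cust_id=2) has no partner → padded with NULL.
- c (cust_id=7) has no partner → padded with NULL.
- 3 o row(s) had no c match → kept, c columns NULL.

(1, NULL, Judy, NULL); (1, NULL, Zane, NULL); (2, NULL, Judy, NULL); (2, NULL, Xin, NULL); (5, 129, Sara, 5); (5, 137, Sara, 5); (5, NULL, Sara, 5); (7, NULL, Frank, NULL); (7, NULL, Zane, NULL); (9, NULL, Yara, NULL); (NULL, 116, NULL, 8); (NULL, 137, NULL, 8); (NULL, NULL, Yara, NULL); (NULL, NULL, NULL, 8)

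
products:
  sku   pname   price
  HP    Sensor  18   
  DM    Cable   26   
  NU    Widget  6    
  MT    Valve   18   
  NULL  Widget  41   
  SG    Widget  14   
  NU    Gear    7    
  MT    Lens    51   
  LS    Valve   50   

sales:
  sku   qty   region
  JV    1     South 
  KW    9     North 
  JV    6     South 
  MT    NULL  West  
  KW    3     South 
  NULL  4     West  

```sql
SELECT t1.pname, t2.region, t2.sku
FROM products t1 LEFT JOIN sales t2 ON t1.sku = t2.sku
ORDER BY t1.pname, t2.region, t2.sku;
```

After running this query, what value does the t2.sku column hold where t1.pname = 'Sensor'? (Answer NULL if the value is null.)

NULL

LEFT JOIN keeps every row from `products`; unmatched rows get NULL for `sales`'s columns.
Matching on t1.sku = t2.sku. A NULL in a compared column never satisfies the condition.
- t1 (sku=HP) has no partner → padded with NULL.
- t1 (sku=DM) has no partner → padded with NULL.
- t1 (sku=NU) has no partner → padded with NULL.
- t1 (sku=MT) pairs with 1 row(s) of t2.
- t1 (sku=NULL) has no partner → padded with NULL.
- t1 (sku=SG) has no partner → padded with NULL.
- t1 (sku=NU) has no partner → padded with NULL.
- t1 (sku=MT) pairs with 1 row(s) of t2.
- t1 (sku=LS) has no partner → padded with NULL.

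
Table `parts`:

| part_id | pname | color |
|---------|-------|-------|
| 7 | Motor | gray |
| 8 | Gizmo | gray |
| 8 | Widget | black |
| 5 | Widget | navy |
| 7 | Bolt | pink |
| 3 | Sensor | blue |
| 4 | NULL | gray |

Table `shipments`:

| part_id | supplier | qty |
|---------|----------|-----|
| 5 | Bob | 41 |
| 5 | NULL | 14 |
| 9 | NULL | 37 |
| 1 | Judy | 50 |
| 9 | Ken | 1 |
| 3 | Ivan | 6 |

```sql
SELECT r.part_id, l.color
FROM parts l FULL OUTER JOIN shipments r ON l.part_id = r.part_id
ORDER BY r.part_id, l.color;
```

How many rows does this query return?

FULL OUTER JOIN keeps every row from both sides; unmatched rows get NULL for the other side's columns.
Matching on l.part_id = r.part_id.
Matched pairs: 3; unmatched l rows kept: 5; unmatched r rows kept: 3.
Total: 3 matched + 8 padded = 11 rows.

11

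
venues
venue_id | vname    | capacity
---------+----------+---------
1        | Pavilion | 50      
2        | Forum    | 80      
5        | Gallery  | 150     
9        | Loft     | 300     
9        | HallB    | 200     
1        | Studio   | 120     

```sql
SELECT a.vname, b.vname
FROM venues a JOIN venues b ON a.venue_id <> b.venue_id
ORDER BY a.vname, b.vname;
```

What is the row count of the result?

26

INNER JOIN keeps only pairs where the ON condition holds.
Matching on a.venue_id <> b.venue_id.
- venue_id=1: 4 matching b row(s), so 4 row(s) emitted.
- venue_id=2: 5 matching b row(s), so 5 row(s) emitted.
- venue_id=5: 5 matching b row(s), so 5 row(s) emitted.
- venue_id=9: 4 matching b row(s), so 4 row(s) emitted.
- venue_id=9: 4 matching b row(s), so 4 row(s) emitted.
- venue_id=1: 4 matching b row(s), so 4 row(s) emitted.
Total: 26 rows.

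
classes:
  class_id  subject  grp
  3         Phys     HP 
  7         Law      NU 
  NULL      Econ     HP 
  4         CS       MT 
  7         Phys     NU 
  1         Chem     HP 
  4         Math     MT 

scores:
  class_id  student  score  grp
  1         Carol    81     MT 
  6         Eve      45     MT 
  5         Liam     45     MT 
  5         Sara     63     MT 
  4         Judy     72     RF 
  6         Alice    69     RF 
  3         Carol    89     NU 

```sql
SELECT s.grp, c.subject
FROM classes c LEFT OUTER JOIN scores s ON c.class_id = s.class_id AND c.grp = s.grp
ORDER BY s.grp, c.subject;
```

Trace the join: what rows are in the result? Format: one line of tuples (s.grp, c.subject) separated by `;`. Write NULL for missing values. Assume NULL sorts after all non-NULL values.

(NULL, CS); (NULL, Chem); (NULL, Econ); (NULL, Law); (NULL, Math); (NULL, Phys); (NULL, Phys)

LEFT JOIN keeps every row from `classes`; unmatched rows get NULL for `scores`'s columns.
Matching on c.class_id = s.class_id AND c.grp = s.grp. A NULL in a compared column never satisfies the condition.
Matched pairs: 0; unmatched c rows kept: 7.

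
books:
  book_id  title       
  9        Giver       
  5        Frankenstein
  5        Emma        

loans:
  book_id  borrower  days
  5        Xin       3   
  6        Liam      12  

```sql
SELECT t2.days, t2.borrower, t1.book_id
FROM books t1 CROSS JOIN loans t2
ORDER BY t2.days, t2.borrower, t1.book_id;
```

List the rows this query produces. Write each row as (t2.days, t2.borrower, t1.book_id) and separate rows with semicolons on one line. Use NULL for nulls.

CROSS JOIN pairs every row of `books` with every row of `loans`: 3 × 2 = 6 rows.

(3, Xin, 5); (3, Xin, 5); (3, Xin, 9); (12, Liam, 5); (12, Liam, 5); (12, Liam, 9)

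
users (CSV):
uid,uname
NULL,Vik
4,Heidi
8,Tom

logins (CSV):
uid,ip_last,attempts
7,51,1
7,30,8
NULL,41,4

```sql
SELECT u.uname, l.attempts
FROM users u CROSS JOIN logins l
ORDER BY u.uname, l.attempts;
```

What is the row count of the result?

9

CROSS JOIN pairs every row of `users` with every row of `logins`: 3 × 3 = 9 rows.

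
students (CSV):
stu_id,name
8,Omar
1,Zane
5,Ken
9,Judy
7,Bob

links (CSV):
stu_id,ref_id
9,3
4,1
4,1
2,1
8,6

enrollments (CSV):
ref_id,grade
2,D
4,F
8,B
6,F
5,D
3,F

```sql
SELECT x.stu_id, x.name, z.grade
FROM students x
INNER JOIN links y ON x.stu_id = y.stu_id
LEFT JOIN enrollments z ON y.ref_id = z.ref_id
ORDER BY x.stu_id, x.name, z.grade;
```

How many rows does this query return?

2

Step 1 — x INNER JOIN y on stu_id → 2 row(s).
Then LEFT JOIN `enrollments z` on ref_id: each of those 2 rows is kept; rows whose y.ref_id has no match in z get NULL for z's columns.
Result: 2 row(s).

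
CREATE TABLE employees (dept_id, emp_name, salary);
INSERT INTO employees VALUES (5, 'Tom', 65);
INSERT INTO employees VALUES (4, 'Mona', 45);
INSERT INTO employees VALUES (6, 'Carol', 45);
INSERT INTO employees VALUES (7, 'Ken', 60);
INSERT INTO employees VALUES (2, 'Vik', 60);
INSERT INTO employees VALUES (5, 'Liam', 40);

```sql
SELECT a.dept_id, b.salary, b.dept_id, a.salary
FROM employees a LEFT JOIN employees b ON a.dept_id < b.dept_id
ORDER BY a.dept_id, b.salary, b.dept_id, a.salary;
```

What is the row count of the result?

LEFT JOIN keeps every row from `employees a`; unmatched rows get NULL for `employees b`'s columns.
Matching on a.dept_id < b.dept_id.
- a (dept_id=5) pairs with 2 row(s) of b.
- a (dept_id=4) pairs with 4 row(s) of b.
- a (dept_id=6) pairs with 1 row(s) of b.
- a (dept_id=7) has no partner → padded with NULL.
- a (dept_id=2) pairs with 5 row(s) of b.
- a (dept_id=5) pairs with 2 row(s) of b.
Total: 14 matched + 1 padded = 15 rows.

15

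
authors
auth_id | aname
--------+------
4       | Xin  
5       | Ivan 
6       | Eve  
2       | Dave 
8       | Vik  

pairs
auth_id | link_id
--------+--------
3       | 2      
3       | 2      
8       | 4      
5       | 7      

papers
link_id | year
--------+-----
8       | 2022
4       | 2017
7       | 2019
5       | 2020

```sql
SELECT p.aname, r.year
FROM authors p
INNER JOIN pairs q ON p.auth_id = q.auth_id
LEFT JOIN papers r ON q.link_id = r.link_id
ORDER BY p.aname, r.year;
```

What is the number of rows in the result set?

2

Evaluate left to right. First `authors p INNER JOIN pairs q` on auth_id: 2 row(s).
Then LEFT JOIN `papers r` on link_id: each of those 2 rows is kept; rows whose q.link_id has no match in r get NULL for r's columns.
Result: 2 row(s).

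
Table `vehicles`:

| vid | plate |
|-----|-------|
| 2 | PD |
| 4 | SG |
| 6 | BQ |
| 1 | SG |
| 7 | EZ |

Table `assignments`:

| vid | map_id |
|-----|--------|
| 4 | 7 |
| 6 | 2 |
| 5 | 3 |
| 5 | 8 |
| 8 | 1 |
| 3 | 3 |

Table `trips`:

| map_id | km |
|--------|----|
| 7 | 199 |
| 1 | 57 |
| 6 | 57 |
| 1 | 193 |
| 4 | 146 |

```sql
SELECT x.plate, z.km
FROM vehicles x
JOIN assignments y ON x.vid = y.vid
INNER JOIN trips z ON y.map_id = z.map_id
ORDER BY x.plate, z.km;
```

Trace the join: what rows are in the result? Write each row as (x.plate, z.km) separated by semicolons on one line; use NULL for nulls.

Step 1 — x INNER JOIN y on vid → 2 row(s).
Then INNER JOIN `trips z` on map_id: keep only rows whose y.map_id appears in z.

(SG, 199)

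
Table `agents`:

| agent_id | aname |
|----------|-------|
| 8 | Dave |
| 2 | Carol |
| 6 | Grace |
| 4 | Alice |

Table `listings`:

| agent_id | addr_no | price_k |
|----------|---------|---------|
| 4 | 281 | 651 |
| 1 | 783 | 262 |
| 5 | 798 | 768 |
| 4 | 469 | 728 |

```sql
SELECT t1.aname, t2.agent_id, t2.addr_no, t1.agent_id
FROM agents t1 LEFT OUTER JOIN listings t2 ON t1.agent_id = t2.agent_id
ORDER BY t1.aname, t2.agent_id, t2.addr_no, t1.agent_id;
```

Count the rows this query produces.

5

LEFT JOIN keeps every row from `agents`; unmatched rows get NULL for `listings`'s columns.
Matching on t1.agent_id = t2.agent_id.
- t1 (agent_id=8) has no partner → padded with NULL.
- t1 (agent_id=2) has no partner → padded with NULL.
- t1 (agent_id=6) has no partner → padded with NULL.
- t1 (agent_id=4) pairs with 2 row(s) of t2.
Total: 2 matched + 3 padded = 5 rows.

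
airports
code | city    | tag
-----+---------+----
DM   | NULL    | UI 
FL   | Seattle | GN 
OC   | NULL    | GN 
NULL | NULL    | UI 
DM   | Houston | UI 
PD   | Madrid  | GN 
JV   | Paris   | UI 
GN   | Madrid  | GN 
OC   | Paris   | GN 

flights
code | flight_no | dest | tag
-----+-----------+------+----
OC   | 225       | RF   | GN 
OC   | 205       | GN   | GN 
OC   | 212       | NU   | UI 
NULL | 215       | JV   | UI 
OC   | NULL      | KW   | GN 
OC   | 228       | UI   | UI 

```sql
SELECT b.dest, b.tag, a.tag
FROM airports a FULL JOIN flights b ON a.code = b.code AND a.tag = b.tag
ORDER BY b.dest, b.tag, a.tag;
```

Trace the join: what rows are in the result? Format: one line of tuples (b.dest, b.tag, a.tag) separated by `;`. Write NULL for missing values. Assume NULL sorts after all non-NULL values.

(GN, GN, GN); (GN, GN, GN); (JV, UI, NULL); (KW, GN, GN); (KW, GN, GN); (NU, UI, NULL); (RF, GN, GN); (RF, GN, GN); (UI, UI, NULL); (NULL, NULL, GN); (NULL, NULL, GN); (NULL, NULL, GN); (NULL, NULL, UI); (NULL, NULL, UI); (NULL, NULL, UI); (NULL, NULL, UI)

FULL OUTER JOIN keeps every row from both sides; unmatched rows get NULL for the other side's columns.
Matching on a.code = b.code AND a.tag = b.tag. A NULL in a compared column never satisfies the condition.
Matched pairs: 6; unmatched a rows kept: 7; unmatched b rows kept: 3.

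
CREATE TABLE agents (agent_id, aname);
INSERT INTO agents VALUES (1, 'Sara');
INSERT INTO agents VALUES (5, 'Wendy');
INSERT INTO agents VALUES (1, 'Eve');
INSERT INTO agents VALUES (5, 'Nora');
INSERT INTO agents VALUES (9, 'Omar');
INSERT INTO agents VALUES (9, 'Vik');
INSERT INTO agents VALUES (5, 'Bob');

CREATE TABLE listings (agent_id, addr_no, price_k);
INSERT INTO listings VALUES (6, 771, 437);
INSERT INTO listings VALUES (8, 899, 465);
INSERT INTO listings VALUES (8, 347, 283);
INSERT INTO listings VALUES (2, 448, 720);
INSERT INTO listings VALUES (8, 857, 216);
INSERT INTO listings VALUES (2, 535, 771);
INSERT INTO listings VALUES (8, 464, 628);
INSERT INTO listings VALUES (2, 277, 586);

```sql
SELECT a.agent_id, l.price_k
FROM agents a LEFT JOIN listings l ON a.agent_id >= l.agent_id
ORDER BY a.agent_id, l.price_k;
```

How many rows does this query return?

27

LEFT JOIN keeps every row from `agents`; unmatched rows get NULL for `listings`'s columns.
Matching on a.agent_id >= l.agent_id.
- a row (agent_id=1): no match → kept, l columns NULL.
- a row (agent_id=5): matches 3 l row(s) → 3 output row(s).
- a row (agent_id=1): no match → kept, l columns NULL.
- a row (agent_id=5): matches 3 l row(s) → 3 output row(s).
- a row (agent_id=9): matches 8 l row(s) → 8 output row(s).
- a row (agent_id=9): matches 8 l row(s) → 8 output row(s).
- a row (agent_id=5): matches 3 l row(s) → 3 output row(s).
Total: 25 matched + 2 padded = 27 rows.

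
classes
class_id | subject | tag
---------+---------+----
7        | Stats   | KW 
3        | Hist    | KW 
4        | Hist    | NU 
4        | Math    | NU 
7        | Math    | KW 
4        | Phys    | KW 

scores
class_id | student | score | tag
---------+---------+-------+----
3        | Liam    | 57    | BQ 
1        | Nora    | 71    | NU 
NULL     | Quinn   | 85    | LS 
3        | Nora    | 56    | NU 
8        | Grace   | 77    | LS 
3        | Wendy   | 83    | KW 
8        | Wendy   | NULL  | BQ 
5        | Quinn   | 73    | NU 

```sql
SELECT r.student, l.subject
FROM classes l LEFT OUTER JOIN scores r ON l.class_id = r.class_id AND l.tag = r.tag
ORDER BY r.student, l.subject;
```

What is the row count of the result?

6

LEFT JOIN keeps every row from `classes`; unmatched rows get NULL for `scores`'s columns.
Matching on l.class_id = r.class_id AND l.tag = r.tag. A NULL in a compared column never satisfies the condition.
- l row (class_id=7, tag=KW): no match → kept, r columns NULL.
- l row (class_id=3, tag=KW): matches 1 r row(s) → 1 output row(s).
- l row (class_id=4, tag=NU): no match → kept, r columns NULL.
- l row (class_id=4, tag=NU): no match → kept, r columns NULL.
- l row (class_id=7, tag=KW): no match → kept, r columns NULL.
- l row (class_id=4, tag=KW): no match → kept, r columns NULL.
Total: 1 matched + 5 padded = 6 rows.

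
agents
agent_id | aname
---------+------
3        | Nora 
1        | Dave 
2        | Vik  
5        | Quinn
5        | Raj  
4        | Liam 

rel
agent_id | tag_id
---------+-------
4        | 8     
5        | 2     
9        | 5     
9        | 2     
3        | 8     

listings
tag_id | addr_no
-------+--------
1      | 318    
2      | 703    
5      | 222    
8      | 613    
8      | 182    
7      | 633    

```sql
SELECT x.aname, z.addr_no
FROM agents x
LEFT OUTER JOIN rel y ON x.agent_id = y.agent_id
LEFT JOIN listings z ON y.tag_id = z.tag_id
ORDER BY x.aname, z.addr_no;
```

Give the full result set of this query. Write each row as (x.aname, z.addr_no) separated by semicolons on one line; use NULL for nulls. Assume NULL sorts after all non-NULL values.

Evaluate left to right. First `agents x LEFT JOIN rel y` on agent_id: 6 row(s).
Then LEFT JOIN `listings z` on tag_id: each of those 6 rows is kept; rows whose y.tag_id has no match in z get NULL for z's columns.

(Dave, NULL); (Liam, 182); (Liam, 613); (Nora, 182); (Nora, 613); (Quinn, 703); (Raj, 703); (Vik, NULL)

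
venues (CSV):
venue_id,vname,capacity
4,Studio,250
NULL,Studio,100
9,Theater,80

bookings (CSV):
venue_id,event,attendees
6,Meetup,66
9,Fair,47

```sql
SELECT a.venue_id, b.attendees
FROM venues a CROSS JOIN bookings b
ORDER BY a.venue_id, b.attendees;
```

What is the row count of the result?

6

CROSS JOIN pairs every row of `venues` with every row of `bookings`: 3 × 2 = 6 rows.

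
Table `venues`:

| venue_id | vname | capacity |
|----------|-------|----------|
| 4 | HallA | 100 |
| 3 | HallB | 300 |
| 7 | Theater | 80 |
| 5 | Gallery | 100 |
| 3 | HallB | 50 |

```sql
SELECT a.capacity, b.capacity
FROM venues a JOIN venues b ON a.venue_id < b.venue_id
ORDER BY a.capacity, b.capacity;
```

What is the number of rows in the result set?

INNER JOIN keeps only pairs where the ON condition holds.
Matching on a.venue_id < b.venue_id.
Matched pairs: 9.
Total: 9 rows.

9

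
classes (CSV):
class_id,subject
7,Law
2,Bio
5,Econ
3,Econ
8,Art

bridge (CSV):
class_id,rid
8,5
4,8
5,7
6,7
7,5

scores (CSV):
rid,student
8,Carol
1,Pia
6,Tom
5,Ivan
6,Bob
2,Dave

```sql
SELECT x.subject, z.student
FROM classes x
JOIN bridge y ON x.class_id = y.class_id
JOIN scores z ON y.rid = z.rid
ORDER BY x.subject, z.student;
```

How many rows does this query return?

Step 1 — x INNER JOIN y on class_id → 3 row(s).
Then INNER JOIN `scores z` on rid: keep only rows whose y.rid appears in z.
Result: 2 row(s).

2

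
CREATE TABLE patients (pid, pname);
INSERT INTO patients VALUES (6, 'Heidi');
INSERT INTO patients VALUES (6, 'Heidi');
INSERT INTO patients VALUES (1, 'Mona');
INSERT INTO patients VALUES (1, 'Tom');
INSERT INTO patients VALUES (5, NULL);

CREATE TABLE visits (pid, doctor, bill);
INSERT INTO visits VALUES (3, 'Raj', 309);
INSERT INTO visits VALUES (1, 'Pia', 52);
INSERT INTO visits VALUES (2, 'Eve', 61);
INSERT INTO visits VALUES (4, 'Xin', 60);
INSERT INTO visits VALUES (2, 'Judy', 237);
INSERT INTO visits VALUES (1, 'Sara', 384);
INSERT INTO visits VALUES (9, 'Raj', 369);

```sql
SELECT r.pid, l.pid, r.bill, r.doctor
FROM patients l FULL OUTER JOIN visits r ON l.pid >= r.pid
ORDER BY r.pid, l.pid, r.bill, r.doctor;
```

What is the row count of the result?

23

FULL OUTER JOIN keeps every row from both sides; unmatched rows get NULL for the other side's columns.
Matching on l.pid >= r.pid.
- l row (pid=6): matches 6 r row(s) → 6 output row(s).
- l row (pid=6): matches 6 r row(s) → 6 output row(s).
- l row (pid=1): matches 2 r row(s) → 2 output row(s).
- l row (pid=1): matches 2 r row(s) → 2 output row(s).
- l row (pid=5): matches 6 r row(s) → 6 output row(s).
- 1 row(s) from r found no l partner → padded with NULL.
Total: 22 matched + 1 padded = 23 rows.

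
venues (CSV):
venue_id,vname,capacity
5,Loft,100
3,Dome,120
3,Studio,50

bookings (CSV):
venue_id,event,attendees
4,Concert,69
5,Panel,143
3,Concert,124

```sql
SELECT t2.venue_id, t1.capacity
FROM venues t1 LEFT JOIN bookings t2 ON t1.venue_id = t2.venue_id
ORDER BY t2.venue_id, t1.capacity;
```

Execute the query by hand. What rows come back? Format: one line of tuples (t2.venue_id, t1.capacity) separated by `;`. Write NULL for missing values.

LEFT JOIN keeps every row from `venues`; unmatched rows get NULL for `bookings`'s columns.
Matching on t1.venue_id = t2.venue_id.
- t1[0] venue_id=5 → 1 match(es) in t2 → 1 row(s).
- t1[1] venue_id=3 → 1 match(es) in t2 → 1 row(s).
- t1[2] venue_id=3 → 1 match(es) in t2 → 1 row(s).
After projecting and ordering:
t2.venue_id | t1.capacity
3 | 50
3 | 120
5 | 100

(3, 50); (3, 120); (5, 100)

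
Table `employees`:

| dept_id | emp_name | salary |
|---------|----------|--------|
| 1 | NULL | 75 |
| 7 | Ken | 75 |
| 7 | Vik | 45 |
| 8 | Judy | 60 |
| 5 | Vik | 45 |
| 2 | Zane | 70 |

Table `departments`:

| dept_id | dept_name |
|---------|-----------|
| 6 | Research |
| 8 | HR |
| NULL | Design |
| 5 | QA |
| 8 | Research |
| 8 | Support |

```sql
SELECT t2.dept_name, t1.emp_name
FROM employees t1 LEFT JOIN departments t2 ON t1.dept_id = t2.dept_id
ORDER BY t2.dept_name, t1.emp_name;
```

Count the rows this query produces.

LEFT JOIN keeps every row from `employees`; unmatched rows get NULL for `departments`'s columns.
Matching on t1.dept_id = t2.dept_id. A NULL in a compared column never satisfies the condition.
Matched pairs: 4; unmatched t1 rows kept: 4.
Total: 4 matched + 4 padded = 8 rows.

8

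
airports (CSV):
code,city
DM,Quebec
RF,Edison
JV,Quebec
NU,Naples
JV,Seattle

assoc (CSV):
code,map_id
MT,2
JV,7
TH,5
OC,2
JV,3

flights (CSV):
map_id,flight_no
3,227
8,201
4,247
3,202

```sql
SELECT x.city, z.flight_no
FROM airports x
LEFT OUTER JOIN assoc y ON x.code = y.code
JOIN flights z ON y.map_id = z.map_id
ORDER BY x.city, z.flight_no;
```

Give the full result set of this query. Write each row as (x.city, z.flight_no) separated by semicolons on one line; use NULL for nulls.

(Quebec, 202); (Quebec, 227); (Seattle, 202); (Seattle, 227)

Evaluate left to right. First `airports x LEFT JOIN assoc y` on code: 7 row(s).
Then INNER JOIN `flights z` on map_id: keep only rows whose y.map_id appears in z.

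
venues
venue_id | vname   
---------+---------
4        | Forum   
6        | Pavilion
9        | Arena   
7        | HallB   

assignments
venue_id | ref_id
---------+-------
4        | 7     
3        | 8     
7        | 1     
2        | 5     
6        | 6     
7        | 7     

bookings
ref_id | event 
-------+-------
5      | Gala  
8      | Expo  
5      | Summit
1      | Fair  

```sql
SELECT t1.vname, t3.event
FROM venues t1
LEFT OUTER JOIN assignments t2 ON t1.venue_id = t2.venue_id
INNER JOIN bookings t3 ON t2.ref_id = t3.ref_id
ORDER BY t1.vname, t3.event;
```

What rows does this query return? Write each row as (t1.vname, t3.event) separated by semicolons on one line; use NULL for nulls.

Step 1 — t1 LEFT JOIN t2 on venue_id → 5 row(s).
Then INNER JOIN `bookings t3` on ref_id: keep only rows whose t2.ref_id appears in t3.

(HallB, Fair)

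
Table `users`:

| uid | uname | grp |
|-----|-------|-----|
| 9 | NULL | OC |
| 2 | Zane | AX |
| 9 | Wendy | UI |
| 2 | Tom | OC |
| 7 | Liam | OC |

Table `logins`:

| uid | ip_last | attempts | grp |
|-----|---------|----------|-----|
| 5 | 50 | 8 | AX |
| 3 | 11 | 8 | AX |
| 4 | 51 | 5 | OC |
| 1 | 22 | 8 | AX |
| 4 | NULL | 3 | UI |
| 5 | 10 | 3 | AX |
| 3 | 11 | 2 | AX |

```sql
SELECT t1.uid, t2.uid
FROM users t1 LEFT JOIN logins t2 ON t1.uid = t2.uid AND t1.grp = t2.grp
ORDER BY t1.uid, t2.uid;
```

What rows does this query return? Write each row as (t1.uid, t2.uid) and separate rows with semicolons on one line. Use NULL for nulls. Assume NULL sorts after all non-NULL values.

LEFT JOIN keeps every row from `users`; unmatched rows get NULL for `logins`'s columns.
Matching on t1.uid = t2.uid AND t1.grp = t2.grp.
- uid=9, grp=OC: no t2 row matches, row kept with t2 columns NULL.
- uid=2, grp=AX: no t2 row matches, row kept with t2 columns NULL.
- uid=9, grp=UI: no t2 row matches, row kept with t2 columns NULL.
- uid=2, grp=OC: no t2 row matches, row kept with t2 columns NULL.
- uid=7, grp=OC: no t2 row matches, row kept with t2 columns NULL.
After projecting and ordering:
t1.uid | t2.uid
2 | NULL
2 | NULL
7 | NULL
9 | NULL
9 | NULL

(2, NULL); (2, NULL); (7, NULL); (9, NULL); (9, NULL)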